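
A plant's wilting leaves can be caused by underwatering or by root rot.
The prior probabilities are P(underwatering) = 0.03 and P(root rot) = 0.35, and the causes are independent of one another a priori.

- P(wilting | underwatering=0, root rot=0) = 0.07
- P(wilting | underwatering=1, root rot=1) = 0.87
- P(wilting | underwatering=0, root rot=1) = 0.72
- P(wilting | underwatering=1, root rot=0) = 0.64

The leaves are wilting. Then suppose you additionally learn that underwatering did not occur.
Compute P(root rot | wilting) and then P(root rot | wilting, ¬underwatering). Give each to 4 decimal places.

P(wilting) = 0.07×0.97×0.65 + 0.72×0.97×0.35 + 0.64×0.03×0.65 + 0.87×0.03×0.35 = 0.044135 + 0.244440 + 0.012480 + 0.009135 = 0.310190
The root rot-present share is 0.244440 + 0.009135 = 0.253575.
P(root rot | wilting) = 0.253575 / 0.310190 ≈ 0.8175

Now condition on the additional information:
P(wilting | ¬underwatering) = 0.07×0.65 + 0.72×0.35 = 0.045500 + 0.252000 = 0.297500
Of this, 0.252000 comes from 0.72×0.35 (the root rot=true cases).
Hence the posterior is 0.252000/0.297500 ≈ 0.8471.
Ruling out underwatering raises the posterior on root rot — the flip side of explaining away.

P(root rot | wilting) ≈ 0.8175; P(root rot | wilting, ¬underwatering) ≈ 0.8471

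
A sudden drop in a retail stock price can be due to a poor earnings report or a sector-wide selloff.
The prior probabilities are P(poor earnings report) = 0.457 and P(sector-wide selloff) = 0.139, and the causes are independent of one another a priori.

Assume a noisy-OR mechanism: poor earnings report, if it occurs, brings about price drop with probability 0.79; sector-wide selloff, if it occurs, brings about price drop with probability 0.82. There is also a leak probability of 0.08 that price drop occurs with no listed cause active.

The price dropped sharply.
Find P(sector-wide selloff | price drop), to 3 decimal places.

P(sector-wide selloff | price drop) ≈ 0.259

Under noisy-OR, P(price drop | causes) = 1 − (1−0.08)·∏(1−qᵢ) over the active causes.
P(price drop) = 0.08×0.543×0.861 + 0.8344×0.543×0.139 + 0.8068×0.457×0.861 + 0.965224×0.457×0.139 = 0.037402 + 0.062978 + 0.317457 + 0.061314 = 0.479151
Of this, 0.124292 comes from 0.062978 + 0.061314 (the sector-wide selloff=true cases).
Hence the posterior is 0.124292/0.479151 ≈ 0.259.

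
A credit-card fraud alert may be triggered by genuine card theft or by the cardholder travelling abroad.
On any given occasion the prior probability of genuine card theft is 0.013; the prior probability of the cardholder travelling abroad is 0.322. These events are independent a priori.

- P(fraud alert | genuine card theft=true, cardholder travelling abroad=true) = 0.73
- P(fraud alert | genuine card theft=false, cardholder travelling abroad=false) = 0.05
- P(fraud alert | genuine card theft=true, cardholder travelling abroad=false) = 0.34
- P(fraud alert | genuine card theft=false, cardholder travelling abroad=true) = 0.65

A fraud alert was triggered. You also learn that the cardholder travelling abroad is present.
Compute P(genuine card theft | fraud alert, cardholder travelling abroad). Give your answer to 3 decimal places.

Numerator (weight on configurations with genuine card theft): 0.73×0.013 = 0.009490
Denominator P(fraud alert | cardholder travelling abroad): 0.65×0.987 + 0.73×0.013 = 0.651040
Posterior = 0.009490 / 0.651040 ≈ 0.015

P(genuine card theft | fraud alert, cardholder travelling abroad) ≈ 0.015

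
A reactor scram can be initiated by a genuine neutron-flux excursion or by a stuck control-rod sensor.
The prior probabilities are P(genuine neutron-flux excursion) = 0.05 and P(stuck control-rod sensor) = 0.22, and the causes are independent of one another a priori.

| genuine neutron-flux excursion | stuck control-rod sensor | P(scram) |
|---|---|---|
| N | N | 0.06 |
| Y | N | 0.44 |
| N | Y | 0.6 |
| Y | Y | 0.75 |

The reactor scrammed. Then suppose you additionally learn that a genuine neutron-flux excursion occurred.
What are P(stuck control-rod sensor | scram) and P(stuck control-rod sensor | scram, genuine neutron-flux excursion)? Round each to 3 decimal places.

P(stuck control-rod sensor | scram) ≈ 0.684; P(stuck control-rod sensor | scram, genuine neutron-flux excursion) ≈ 0.325

P(scram) = 0.06·0.95·0.78 + 0.6·0.95·0.22 + 0.44·0.05·0.78 + 0.75·0.05·0.22 = 0.044460 + 0.125400 + 0.017160 + 0.008250 = 0.195270
The stuck control-rod sensor-present share is 0.125400 + 0.008250 = 0.133650.
Hence the posterior is 0.133650/0.195270 ≈ 0.684.

Now also conditioning on genuine neutron-flux excursion=true:
Sum P(scram|·) weighted by the priors over both values of stuck control-rod sensor:
  P(scram | genuine neutron-flux excursion) = 0.44·0.78 + 0.75·0.22
        = 0.343200 + 0.165000 = 0.508200
Keeping only the stuck control-rod sensor-present terms gives 0.165000, so
  P(stuck control-rod sensor | scram, genuine neutron-flux excursion) = 0.165000 / 0.508200 ≈ 0.325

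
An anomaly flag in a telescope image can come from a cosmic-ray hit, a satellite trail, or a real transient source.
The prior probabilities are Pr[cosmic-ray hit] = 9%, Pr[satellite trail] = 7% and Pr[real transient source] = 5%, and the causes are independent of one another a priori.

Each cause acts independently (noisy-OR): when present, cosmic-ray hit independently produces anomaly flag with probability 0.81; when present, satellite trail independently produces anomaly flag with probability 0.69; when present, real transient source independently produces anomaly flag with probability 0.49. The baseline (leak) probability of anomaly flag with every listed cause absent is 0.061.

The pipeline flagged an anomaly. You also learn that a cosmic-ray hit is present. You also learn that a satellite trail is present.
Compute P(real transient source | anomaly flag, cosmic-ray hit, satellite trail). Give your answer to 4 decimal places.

Under noisy-OR, P(anomaly flag | causes) = 1 − (1−0.061)·∏(1−qᵢ) over the active causes.
P(anomaly flag | cosmic-ray hit, satellite trail) = 0.944693×0.95 + 0.971793×0.05 = 0.897458 + 0.048590 = 0.946048
Restricting to configurations with real transient source present: 0.971793×0.05 = 0.048590.
So P(real transient source | anomaly flag, cosmic-ray hit, satellite trail) = 0.048590/0.946048 ≈ 0.0514.

P(real transient source | anomaly flag, cosmic-ray hit, satellite trail) ≈ 0.0514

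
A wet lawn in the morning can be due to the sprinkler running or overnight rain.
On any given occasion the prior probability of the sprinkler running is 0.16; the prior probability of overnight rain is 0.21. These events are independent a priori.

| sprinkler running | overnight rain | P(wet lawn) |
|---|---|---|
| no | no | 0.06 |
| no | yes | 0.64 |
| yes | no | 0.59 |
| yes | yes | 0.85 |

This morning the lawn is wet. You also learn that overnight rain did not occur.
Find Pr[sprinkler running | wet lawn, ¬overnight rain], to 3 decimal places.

For the numerator, keep only sprinkler running=true terms: 0.59·0.16 = 0.094400
Normalizer over all consistent configurations: 0.06·0.84 + 0.59·0.16 = 0.144800
Posterior = 0.094400 / 0.144800 ≈ 0.652

Pr[sprinkler running | wet lawn, ¬overnight rain] ≈ 0.652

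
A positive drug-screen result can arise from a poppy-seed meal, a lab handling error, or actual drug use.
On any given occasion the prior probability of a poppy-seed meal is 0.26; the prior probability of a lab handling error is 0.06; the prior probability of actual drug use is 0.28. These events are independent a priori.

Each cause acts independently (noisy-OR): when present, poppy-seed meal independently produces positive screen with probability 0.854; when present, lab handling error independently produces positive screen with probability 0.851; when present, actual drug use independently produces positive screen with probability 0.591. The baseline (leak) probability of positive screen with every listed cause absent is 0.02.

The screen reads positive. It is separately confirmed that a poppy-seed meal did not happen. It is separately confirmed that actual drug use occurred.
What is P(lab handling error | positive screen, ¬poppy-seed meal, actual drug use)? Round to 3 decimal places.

Under noisy-OR, P(positive screen | causes) = 1 − (1−0.02)·∏(1−qᵢ) over the active causes.
P(positive screen | ¬poppy-seed meal, actual drug use) = 0.59918*0.94 + 0.940278*0.06 = 0.563229 + 0.056417 = 0.619646
Restricting to configurations with lab handling error present: 0.940278*0.06 = 0.056417.
P(lab handling error | positive screen, ¬poppy-seed meal, actual drug use) = 0.056417 / 0.619646 ≈ 0.091

P(lab handling error | positive screen, ¬poppy-seed meal, actual drug use) ≈ 0.091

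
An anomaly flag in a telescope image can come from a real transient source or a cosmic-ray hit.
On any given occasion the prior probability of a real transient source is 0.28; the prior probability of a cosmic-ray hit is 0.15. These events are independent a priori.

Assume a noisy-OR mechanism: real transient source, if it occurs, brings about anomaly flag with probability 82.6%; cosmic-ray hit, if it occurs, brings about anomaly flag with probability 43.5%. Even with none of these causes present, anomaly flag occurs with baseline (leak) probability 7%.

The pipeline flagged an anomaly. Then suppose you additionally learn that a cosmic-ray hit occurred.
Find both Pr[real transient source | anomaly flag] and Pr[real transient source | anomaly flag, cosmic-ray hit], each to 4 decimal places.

Pr[real transient source | anomaly flag] ≈ 0.7164; Pr[real transient source | anomaly flag, cosmic-ray hit] ≈ 0.4268

Under noisy-OR, P(anomaly flag | causes) = 1 − (1−0.07)·∏(1−qᵢ) over the active causes.
P(anomaly flag) = 0.07*0.72*0.85 + 0.47455*0.72*0.15 + 0.83818*0.28*0.85 + 0.908572*0.28*0.15 = 0.042840 + 0.051251 + 0.199487 + 0.038160 = 0.331738
Of this, 0.237647 comes from 0.199487 + 0.038160 (the real transient source=true cases).
So P(real transient source | anomaly flag) = 0.237647/0.331738 ≈ 0.7164.

Now also conditioning on cosmic-ray hit=true:
P(anomaly flag | cosmic-ray hit) = 0.47455*0.72 + 0.908572*0.28 = 0.341676 + 0.254400 = 0.596076
Of this, 0.254400 comes from 0.908572*0.28 (the real transient source=true cases).
Hence the posterior is 0.254400/0.596076 ≈ 0.4268.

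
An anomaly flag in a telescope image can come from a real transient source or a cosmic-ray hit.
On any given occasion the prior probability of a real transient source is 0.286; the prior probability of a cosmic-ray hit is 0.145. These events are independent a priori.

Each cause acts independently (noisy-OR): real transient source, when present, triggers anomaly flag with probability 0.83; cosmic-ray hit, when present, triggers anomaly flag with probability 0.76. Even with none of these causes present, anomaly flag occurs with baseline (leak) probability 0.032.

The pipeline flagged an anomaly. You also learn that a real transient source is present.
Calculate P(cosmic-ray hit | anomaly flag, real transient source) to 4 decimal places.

P(cosmic-ray hit | anomaly flag, real transient source) ≈ 0.1632

Under noisy-OR, P(anomaly flag | causes) = 1 − (1−0.032)·∏(1−qᵢ) over the active causes.
Weight on cosmic-ray hit=true, given the evidence: 0.960506×0.145 = 0.139273
The normalizing constant is 0.83544×0.855 + 0.960506×0.145 = 0.853574
Posterior = 0.139273 / 0.853574 ≈ 0.1632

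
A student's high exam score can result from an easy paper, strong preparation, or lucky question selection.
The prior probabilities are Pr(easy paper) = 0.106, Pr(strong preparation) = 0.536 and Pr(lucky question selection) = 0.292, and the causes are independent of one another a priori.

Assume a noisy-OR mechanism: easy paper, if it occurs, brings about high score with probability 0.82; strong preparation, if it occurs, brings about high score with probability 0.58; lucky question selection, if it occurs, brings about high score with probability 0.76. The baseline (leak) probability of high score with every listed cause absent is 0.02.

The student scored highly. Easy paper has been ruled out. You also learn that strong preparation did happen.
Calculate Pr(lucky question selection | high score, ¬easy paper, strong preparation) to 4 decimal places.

Under noisy-OR, P(high score | causes) = 1 − (1−0.02)·∏(1−qᵢ) over the active causes.
Weight on lucky question selection=true, given the evidence: 0.901216×0.292 = 0.263155
The normalizing constant is 0.5884×0.708 + 0.901216×0.292 = 0.679742
P(lucky question selection | high score, ¬easy paper, strong preparation) = 0.263155/0.679742 ≈ 0.3871

Pr(lucky question selection | high score, ¬easy paper, strong preparation) ≈ 0.3871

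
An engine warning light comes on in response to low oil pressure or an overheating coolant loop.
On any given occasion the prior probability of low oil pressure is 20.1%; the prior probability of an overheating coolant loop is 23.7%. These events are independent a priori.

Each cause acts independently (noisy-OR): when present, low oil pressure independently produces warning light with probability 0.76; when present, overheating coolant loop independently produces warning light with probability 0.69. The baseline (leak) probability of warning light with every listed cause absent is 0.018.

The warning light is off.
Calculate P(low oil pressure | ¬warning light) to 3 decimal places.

Under noisy-OR, P(warning light | causes) = 1 − (1−0.018)·∏(1−qᵢ) over the active causes.
Numerator (weight on configurations with low oil pressure): 0.036145 + 0.003480 = 0.039625
Denominator P(¬warning light): 0.982·0.799·0.763 + 0.30442·0.799·0.237 + 0.23568·0.201·0.763 + 0.073061·0.201·0.237 = 0.695935
P(low oil pressure | ¬warning light) = 0.039625/0.695935 ≈ 0.057

P(low oil pressure | ¬warning light) ≈ 0.057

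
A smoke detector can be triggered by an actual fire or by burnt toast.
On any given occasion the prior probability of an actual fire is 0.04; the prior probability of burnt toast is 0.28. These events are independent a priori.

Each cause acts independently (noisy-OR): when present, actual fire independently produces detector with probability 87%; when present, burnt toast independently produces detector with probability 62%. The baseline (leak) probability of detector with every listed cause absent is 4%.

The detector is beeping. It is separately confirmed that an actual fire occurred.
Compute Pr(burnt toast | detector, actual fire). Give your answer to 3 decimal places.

Under noisy-OR, P(detector | causes) = 1 − (1−0.04)·∏(1−qᵢ) over the active causes.
P(detector | actual fire) = 0.8752×0.72 + 0.952576×0.28 = 0.630144 + 0.266721 = 0.896865
Of this, 0.266721 comes from 0.952576×0.28 (the burnt toast=true cases).
Hence the posterior is 0.266721/0.896865 ≈ 0.297.

Pr(burnt toast | detector, actual fire) ≈ 0.297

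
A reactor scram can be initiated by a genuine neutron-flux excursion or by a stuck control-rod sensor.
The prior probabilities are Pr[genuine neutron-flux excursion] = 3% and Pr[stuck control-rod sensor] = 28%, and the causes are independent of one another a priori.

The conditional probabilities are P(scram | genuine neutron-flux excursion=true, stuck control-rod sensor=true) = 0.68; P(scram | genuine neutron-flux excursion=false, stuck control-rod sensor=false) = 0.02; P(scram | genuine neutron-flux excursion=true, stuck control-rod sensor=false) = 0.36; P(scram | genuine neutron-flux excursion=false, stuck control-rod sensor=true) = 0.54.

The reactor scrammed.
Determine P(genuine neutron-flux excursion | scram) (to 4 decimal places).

P(genuine neutron-flux excursion | scram) ≈ 0.0775

P(scram) = 0.02×0.97×0.72 + 0.54×0.97×0.28 + 0.36×0.03×0.72 + 0.68×0.03×0.28 = 0.013968 + 0.146664 + 0.007776 + 0.005712 = 0.174120
Restricting to configurations with genuine neutron-flux excursion present: 0.007776 + 0.005712 = 0.013488.
So P(genuine neutron-flux excursion | scram) = 0.013488/0.174120 ≈ 0.0775.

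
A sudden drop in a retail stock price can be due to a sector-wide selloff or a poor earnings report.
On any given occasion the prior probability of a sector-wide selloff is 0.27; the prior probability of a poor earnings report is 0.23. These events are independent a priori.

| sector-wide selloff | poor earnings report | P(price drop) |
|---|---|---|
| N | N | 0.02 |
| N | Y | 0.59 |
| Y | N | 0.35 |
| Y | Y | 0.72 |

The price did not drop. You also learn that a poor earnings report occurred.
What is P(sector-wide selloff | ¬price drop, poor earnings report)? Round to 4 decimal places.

P(¬price drop | poor earnings report) = 0.41·0.73 + 0.28·0.27 = 0.299300 + 0.075600 = 0.374900
Restricting to configurations with sector-wide selloff present: 0.28·0.27 = 0.075600.
Hence the posterior is 0.075600/0.374900 ≈ 0.2017.

P(sector-wide selloff | ¬price drop, poor earnings report) ≈ 0.2017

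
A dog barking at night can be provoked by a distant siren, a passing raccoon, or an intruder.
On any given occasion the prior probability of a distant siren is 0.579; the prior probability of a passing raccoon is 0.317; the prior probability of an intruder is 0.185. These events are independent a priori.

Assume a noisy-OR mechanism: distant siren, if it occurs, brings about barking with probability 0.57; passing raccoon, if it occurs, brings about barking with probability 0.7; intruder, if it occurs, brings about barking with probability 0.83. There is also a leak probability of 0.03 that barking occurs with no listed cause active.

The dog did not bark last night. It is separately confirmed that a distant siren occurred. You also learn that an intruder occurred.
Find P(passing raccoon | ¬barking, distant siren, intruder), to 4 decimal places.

P(passing raccoon | ¬barking, distant siren, intruder) ≈ 0.1222

Under noisy-OR, P(barking | causes) = 1 − (1−0.03)·∏(1−qᵢ) over the active causes.
For the numerator, keep only passing raccoon=true terms: 0.021272×0.317 = 0.006743
Denominator P(¬barking | distant siren, intruder): 0.070907×0.683 + 0.021272×0.317 = 0.055172
Posterior = 0.006743 / 0.055172 ≈ 0.1222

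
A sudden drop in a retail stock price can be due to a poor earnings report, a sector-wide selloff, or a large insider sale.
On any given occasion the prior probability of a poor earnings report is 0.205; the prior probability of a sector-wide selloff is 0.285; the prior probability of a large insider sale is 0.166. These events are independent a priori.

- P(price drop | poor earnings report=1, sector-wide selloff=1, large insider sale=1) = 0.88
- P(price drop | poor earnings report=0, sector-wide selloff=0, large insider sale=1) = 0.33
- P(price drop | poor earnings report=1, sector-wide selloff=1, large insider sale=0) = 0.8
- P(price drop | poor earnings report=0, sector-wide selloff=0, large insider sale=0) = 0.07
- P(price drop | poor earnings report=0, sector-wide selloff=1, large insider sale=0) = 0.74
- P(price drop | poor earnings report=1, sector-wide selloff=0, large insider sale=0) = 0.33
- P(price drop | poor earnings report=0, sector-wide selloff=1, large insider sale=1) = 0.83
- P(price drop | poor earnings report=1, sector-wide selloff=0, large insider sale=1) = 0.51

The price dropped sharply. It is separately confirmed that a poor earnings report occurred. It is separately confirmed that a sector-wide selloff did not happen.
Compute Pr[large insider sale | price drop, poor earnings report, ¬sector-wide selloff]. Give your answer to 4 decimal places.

Pr[large insider sale | price drop, poor earnings report, ¬sector-wide selloff] ≈ 0.2352

Numerator (weight on configurations with large insider sale): 0.51·0.166 = 0.084660
Denominator P(price drop | poor earnings report, ¬sector-wide selloff): 0.33·0.834 + 0.51·0.166 = 0.359880
P(large insider sale | price drop, poor earnings report, ¬sector-wide selloff) = 0.084660/0.359880 ≈ 0.2352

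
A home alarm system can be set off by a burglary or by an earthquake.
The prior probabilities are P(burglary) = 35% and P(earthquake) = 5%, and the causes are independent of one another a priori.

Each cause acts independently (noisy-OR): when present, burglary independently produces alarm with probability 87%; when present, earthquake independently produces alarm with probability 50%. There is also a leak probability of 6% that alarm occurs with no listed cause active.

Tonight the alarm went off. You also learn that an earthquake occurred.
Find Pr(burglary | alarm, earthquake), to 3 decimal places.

Pr(burglary | alarm, earthquake) ≈ 0.488

Under noisy-OR, P(alarm | causes) = 1 − (1−0.06)·∏(1−qᵢ) over the active causes.
Sum P(alarm|·) weighted by the priors over both values of burglary:
  P(alarm | earthquake) = 0.53*0.65 + 0.9389*0.35
        = 0.344500 + 0.328615 = 0.673115
Keeping only the burglary-present terms gives 0.328615, so
  P(burglary | alarm, earthquake) = 0.328615 / 0.673115 ≈ 0.488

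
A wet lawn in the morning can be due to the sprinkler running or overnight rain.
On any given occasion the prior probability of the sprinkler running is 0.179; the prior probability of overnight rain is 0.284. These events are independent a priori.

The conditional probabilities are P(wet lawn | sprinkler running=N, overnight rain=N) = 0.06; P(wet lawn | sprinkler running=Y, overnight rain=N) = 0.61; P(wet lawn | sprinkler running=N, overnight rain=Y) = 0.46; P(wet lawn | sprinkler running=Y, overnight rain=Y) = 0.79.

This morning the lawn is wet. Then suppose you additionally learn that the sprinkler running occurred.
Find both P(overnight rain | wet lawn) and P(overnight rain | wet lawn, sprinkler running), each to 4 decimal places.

Enumerate the 4 (sprinkler running, overnight rain) configurations and weight by the priors:
  P(wet lawn) = 0.06·0.821·0.716 + 0.46·0.821·0.284 + 0.61·0.179·0.716 + 0.79·0.179·0.284
        = 0.035270 + 0.107255 + 0.078180 + 0.040160 = 0.260865
Keeping only the overnight rain-present terms gives 0.147415, so
  P(overnight rain | wet lawn) = 0.147415 / 0.260865 ≈ 0.5651

Now condition on the additional information:
P(wet lawn | sprinkler running) = 0.61×0.716 + 0.79×0.284 = 0.436760 + 0.224360 = 0.661120
Of this, 0.224360 comes from 0.79×0.284 (the overnight rain=true cases).
So P(overnight rain | wet lawn, sprinkler running) = 0.224360/0.661120 ≈ 0.3394.

P(overnight rain | wet lawn) ≈ 0.5651; P(overnight rain | wet lawn, sprinkler running) ≈ 0.3394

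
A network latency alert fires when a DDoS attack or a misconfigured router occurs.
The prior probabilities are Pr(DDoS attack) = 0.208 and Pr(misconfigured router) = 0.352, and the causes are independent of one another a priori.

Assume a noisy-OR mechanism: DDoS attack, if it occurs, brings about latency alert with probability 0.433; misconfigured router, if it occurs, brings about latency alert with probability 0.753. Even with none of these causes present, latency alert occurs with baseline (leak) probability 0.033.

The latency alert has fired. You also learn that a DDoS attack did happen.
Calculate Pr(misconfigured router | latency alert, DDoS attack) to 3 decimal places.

Under noisy-OR, P(latency alert | causes) = 1 − (1−0.033)·∏(1−qᵢ) over the active causes.
P(latency alert | DDoS attack) = 0.451711·0.648 + 0.864573·0.352 = 0.292709 + 0.304330 = 0.597039
Restricting to configurations with misconfigured router present: 0.864573·0.352 = 0.304330.
So P(misconfigured router | latency alert, DDoS attack) = 0.304330/0.597039 ≈ 0.510.

Pr(misconfigured router | latency alert, DDoS attack) ≈ 0.510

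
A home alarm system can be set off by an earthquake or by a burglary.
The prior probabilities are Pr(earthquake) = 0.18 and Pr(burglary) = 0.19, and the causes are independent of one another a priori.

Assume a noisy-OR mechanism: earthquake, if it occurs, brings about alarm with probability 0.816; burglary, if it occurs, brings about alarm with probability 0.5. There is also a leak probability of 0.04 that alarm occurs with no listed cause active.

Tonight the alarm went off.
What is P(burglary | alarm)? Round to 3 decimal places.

Under noisy-OR, P(alarm | causes) = 1 − (1−0.04)·∏(1−qᵢ) over the active causes.
Enumerate the 4 (earthquake, burglary) configurations and weight by the priors:
  P(alarm) = 0.04·0.82·0.81 + 0.52·0.82·0.19 + 0.82336·0.18·0.81 + 0.91168·0.18·0.19
        = 0.026568 + 0.081016 + 0.120046 + 0.031179 = 0.258809
Configurations with burglary contribute 0.112195, so
  P(burglary | alarm) = 0.112195 / 0.258809 ≈ 0.434

P(burglary | alarm) ≈ 0.434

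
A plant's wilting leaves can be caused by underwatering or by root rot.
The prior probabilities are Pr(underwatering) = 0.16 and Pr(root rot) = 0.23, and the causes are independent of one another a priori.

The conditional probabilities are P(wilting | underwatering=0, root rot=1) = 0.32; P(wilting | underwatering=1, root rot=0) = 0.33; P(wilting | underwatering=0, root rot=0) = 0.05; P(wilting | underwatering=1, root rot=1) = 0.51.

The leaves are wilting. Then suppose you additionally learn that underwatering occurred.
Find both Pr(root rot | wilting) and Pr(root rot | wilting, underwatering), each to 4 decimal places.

By total probability over the 4 (underwatering, root rot) configurations:
  P(wilting) = 0.05·0.84·0.77 + 0.32·0.84·0.23 + 0.33·0.16·0.77 + 0.51·0.16·0.23
        = 0.032340 + 0.061824 + 0.040656 + 0.018768 = 0.153588
Keeping only the root rot-present terms gives 0.080592, so
  P(root rot | wilting) = 0.080592 / 0.153588 ≈ 0.5247

Now condition on the additional information:
Numerator (weight on configurations with root rot): 0.51×0.23 = 0.117300
The normalizing constant is 0.33×0.77 + 0.51×0.23 = 0.371400
P(root rot | wilting, underwatering) = 0.117300/0.371400 ≈ 0.3158
— underwatering explains away the evidence for root rot.

Pr(root rot | wilting) ≈ 0.5247; Pr(root rot | wilting, underwatering) ≈ 0.3158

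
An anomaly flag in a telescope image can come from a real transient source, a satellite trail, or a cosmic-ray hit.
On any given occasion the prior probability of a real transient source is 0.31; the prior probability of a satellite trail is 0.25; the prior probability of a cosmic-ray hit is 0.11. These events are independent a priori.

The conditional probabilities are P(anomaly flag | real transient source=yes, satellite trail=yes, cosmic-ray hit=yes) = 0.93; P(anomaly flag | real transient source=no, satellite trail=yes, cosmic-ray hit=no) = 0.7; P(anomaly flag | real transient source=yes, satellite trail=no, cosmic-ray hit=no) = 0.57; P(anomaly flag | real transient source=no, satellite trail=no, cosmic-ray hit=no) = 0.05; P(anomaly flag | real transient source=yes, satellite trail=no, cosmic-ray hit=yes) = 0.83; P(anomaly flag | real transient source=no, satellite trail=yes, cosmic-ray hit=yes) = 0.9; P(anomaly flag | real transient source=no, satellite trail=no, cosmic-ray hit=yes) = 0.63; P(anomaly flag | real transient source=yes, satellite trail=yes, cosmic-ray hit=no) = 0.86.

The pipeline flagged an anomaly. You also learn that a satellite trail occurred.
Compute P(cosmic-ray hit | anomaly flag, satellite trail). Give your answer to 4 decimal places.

P(cosmic-ray hit | anomaly flag, satellite trail) ≈ 0.1304

By total probability over the 4 (real transient source, cosmic-ray hit) configurations:
  P(anomaly flag | satellite trail) = 0.7×0.69×0.89 + 0.9×0.69×0.11 + 0.86×0.31×0.89 + 0.93×0.31×0.11
        = 0.429870 + 0.068310 + 0.237274 + 0.031713 = 0.767167
Keeping only the cosmic-ray hit-present terms gives 0.100023, so
  P(cosmic-ray hit | anomaly flag, satellite trail) = 0.100023 / 0.767167 ≈ 0.1304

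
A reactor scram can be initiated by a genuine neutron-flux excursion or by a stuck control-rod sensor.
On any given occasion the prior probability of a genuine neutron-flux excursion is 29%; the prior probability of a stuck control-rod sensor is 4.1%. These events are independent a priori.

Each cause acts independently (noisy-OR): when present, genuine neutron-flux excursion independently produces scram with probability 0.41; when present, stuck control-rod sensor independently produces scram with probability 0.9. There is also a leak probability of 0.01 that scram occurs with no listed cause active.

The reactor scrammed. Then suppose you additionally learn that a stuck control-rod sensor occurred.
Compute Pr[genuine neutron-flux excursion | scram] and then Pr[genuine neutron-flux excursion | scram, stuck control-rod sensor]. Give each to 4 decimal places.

Under noisy-OR, P(scram | causes) = 1 − (1−0.01)·∏(1−qᵢ) over the active causes.
P(scram) = 0.01*0.71*0.959 + 0.901*0.71*0.041 + 0.4159*0.29*0.959 + 0.94159*0.29*0.041 = 0.006809 + 0.026228 + 0.115666 + 0.011196 = 0.159899
Of this, 0.126862 comes from 0.115666 + 0.011196 (the genuine neutron-flux excursion=true cases).
P(genuine neutron-flux excursion | scram) = 0.126862 / 0.159899 ≈ 0.7934

Now also conditioning on stuck control-rod sensor=true:
By total probability over both values of genuine neutron-flux excursion:
  P(scram | stuck control-rod sensor) = 0.901×0.71 + 0.94159×0.29
        = 0.639710 + 0.273061 = 0.912771
Configurations with genuine neutron-flux excursion contribute 0.273061, so
  P(genuine neutron-flux excursion | scram, stuck control-rod sensor) = 0.273061 / 0.912771 ≈ 0.2992

Pr[genuine neutron-flux excursion | scram] ≈ 0.7934; Pr[genuine neutron-flux excursion | scram, stuck control-rod sensor] ≈ 0.2992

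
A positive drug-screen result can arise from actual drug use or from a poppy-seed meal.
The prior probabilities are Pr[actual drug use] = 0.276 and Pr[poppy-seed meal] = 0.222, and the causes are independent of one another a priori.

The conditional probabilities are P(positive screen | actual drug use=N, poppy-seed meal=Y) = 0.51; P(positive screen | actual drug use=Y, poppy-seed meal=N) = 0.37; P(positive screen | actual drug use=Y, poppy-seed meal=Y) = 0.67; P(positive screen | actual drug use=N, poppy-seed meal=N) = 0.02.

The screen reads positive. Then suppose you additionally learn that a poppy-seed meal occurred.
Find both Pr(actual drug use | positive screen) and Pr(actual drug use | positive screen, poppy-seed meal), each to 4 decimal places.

Sum P(positive screen|·) weighted by the priors over the 4 (actual drug use, poppy-seed meal) configurations:
  P(positive screen) = 0.02×0.724×0.778 + 0.51×0.724×0.222 + 0.37×0.276×0.778 + 0.67×0.276×0.222
        = 0.011265 + 0.081971 + 0.079449 + 0.041052 = 0.213737
Configurations with actual drug use contribute 0.120501, so
  P(actual drug use | positive screen) = 0.120501 / 0.213737 ≈ 0.5638

With the extra evidence:
Sum P(positive screen|·) weighted by the priors over both values of actual drug use:
  P(positive screen | poppy-seed meal) = 0.51×0.724 + 0.67×0.276
        = 0.369240 + 0.184920 = 0.554160
Keeping only the actual drug use-present terms gives 0.184920, so
  P(actual drug use | positive screen, poppy-seed meal) = 0.184920 / 0.554160 ≈ 0.3337
This is intercausal reasoning (explaining away): once poppy-seed meal accounts for the positive screen, actual drug use becomes less likely.

Pr(actual drug use | positive screen) ≈ 0.5638; Pr(actual drug use | positive screen, poppy-seed meal) ≈ 0.3337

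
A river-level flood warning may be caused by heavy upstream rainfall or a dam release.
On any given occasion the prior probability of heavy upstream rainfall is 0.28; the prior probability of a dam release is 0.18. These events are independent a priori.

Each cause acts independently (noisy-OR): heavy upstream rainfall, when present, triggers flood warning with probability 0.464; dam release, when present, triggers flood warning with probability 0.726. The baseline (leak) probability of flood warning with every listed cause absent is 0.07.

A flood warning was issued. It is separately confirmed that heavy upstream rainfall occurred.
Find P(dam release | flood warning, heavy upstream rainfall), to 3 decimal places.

P(dam release | flood warning, heavy upstream rainfall) ≈ 0.274

Under noisy-OR, P(flood warning | causes) = 1 − (1−0.07)·∏(1−qᵢ) over the active causes.
For the numerator, keep only dam release=true terms: 0.863416*0.18 = 0.155415
The normalizing constant is 0.50152*0.82 + 0.863416*0.18 = 0.566661
Posterior = 0.155415 / 0.566661 ≈ 0.274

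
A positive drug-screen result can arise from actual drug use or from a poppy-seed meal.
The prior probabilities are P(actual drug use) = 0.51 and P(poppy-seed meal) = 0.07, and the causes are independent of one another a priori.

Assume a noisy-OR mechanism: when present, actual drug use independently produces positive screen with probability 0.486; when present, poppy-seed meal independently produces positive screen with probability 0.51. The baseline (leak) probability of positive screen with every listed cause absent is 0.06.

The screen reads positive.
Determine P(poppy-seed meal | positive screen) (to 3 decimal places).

Under noisy-OR, P(positive screen | causes) = 1 − (1−0.06)·∏(1−qᵢ) over the active causes.
P(positive screen) = 0.06*0.49*0.93 + 0.5394*0.49*0.07 + 0.51684*0.51*0.93 + 0.763252*0.51*0.07 = 0.027342 + 0.018501 + 0.245137 + 0.027248 = 0.318228
Restricting to configurations with poppy-seed meal present: 0.018501 + 0.027248 = 0.045749.
So P(poppy-seed meal | positive screen) = 0.045749/0.318228 ≈ 0.144.

P(poppy-seed meal | positive screen) ≈ 0.144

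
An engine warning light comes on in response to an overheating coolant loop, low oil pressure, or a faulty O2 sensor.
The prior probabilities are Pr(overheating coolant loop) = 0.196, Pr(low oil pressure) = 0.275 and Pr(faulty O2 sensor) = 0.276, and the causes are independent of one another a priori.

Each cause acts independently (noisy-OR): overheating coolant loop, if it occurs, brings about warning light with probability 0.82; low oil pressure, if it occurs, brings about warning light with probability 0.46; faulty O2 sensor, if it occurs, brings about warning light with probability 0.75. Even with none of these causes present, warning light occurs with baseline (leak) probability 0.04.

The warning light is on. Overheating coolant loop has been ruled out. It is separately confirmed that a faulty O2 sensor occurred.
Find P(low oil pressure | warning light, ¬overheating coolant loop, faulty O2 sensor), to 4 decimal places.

Under noisy-OR, P(warning light | causes) = 1 − (1−0.04)·∏(1−qᵢ) over the active causes.
Sum P(warning light|·) weighted by the priors over both values of low oil pressure:
  P(warning light | ¬overheating coolant loop, faulty O2 sensor) = 0.76×0.725 + 0.8704×0.275
        = 0.551000 + 0.239360 = 0.790360
Keeping only the low oil pressure-present terms gives 0.239360, so
  P(low oil pressure | warning light, ¬overheating coolant loop, faulty O2 sensor) = 0.239360 / 0.790360 ≈ 0.3028

P(low oil pressure | warning light, ¬overheating coolant loop, faulty O2 sensor) ≈ 0.3028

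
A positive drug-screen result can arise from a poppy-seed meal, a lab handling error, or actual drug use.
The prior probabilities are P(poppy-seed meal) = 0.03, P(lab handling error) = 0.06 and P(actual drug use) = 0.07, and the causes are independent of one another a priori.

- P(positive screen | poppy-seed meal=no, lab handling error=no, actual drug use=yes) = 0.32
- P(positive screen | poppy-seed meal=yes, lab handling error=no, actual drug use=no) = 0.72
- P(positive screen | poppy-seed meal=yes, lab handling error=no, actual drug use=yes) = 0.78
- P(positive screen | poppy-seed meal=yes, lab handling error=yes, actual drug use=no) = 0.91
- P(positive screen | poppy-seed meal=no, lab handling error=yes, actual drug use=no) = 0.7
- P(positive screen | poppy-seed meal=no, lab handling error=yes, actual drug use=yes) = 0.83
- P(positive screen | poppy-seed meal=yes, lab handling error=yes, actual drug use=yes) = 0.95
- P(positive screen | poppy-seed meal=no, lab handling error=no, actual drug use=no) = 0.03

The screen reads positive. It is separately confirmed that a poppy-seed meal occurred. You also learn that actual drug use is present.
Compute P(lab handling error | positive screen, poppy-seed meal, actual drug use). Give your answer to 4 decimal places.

P(lab handling error | positive screen, poppy-seed meal, actual drug use) ≈ 0.0721

By total probability over both values of lab handling error:
  P(positive screen | poppy-seed meal, actual drug use) = 0.78×0.94 + 0.95×0.06
        = 0.733200 + 0.057000 = 0.790200
The terms with lab handling error present sum to 0.057000, so
  P(lab handling error | positive screen, poppy-seed meal, actual drug use) = 0.057000 / 0.790200 ≈ 0.0721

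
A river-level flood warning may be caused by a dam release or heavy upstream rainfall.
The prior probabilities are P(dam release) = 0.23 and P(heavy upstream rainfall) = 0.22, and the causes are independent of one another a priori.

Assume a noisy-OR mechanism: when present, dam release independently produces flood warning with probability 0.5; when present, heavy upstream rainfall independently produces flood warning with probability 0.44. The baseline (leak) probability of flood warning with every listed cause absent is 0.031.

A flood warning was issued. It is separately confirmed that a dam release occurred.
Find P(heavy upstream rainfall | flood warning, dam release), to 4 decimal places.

P(heavy upstream rainfall | flood warning, dam release) ≈ 0.2850

Under noisy-OR, P(flood warning | causes) = 1 − (1−0.031)·∏(1−qᵢ) over the active causes.
By total probability over both values of heavy upstream rainfall:
  P(flood warning | dam release) = 0.5155×0.78 + 0.72868×0.22
        = 0.402090 + 0.160310 = 0.562400
Configurations with heavy upstream rainfall contribute 0.160310, so
  P(heavy upstream rainfall | flood warning, dam release) = 0.160310 / 0.562400 ≈ 0.2850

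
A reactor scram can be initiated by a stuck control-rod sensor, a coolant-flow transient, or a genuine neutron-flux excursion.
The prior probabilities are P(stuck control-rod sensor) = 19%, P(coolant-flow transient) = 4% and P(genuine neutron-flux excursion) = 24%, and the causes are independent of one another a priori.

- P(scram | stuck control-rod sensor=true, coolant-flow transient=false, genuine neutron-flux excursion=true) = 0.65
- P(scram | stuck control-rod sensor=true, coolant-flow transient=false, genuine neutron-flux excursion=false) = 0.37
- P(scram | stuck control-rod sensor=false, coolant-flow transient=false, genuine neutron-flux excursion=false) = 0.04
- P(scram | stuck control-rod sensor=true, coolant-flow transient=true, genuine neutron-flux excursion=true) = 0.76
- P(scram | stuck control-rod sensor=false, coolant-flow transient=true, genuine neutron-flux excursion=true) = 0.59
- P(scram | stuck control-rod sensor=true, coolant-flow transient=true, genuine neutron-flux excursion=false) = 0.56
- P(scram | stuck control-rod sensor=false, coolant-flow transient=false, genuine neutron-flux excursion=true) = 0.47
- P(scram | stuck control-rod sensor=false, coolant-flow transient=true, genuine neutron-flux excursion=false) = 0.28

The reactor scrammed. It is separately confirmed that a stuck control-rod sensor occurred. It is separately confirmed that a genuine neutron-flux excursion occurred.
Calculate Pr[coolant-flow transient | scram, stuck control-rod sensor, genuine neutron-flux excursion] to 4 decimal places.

Weight on coolant-flow transient=true, given the evidence: 0.76×0.04 = 0.030400
Normalizer over all consistent configurations: 0.65×0.96 + 0.76×0.04 = 0.654400
P(coolant-flow transient | scram, stuck control-rod sensor, genuine neutron-flux excursion) = 0.030400/0.654400 ≈ 0.0465

Pr[coolant-flow transient | scram, stuck control-rod sensor, genuine neutron-flux excursion] ≈ 0.0465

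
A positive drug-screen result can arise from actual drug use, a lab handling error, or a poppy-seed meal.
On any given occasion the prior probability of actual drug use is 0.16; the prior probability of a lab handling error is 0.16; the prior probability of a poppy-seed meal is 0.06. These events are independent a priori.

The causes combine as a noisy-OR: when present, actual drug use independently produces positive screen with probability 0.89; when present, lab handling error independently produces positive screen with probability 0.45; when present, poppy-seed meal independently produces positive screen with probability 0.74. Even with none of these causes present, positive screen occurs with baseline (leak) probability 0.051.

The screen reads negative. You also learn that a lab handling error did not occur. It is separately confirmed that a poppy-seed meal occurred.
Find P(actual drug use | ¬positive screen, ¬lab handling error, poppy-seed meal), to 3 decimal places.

Under noisy-OR, P(positive screen | causes) = 1 − (1−0.051)·∏(1−qᵢ) over the active causes.
Numerator (weight on configurations with actual drug use): 0.027141×0.16 = 0.004343
Normalizer over all consistent configurations: 0.24674×0.84 + 0.027141×0.16 = 0.211605
P(actual drug use | ¬positive screen, ¬lab handling error, poppy-seed meal) = 0.004343/0.211605 ≈ 0.021

P(actual drug use | ¬positive screen, ¬lab handling error, poppy-seed meal) ≈ 0.021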